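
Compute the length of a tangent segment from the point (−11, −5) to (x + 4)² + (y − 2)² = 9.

√89

The centre is (−4, 2) and r = 3. The square of the distance from P to the centre is 49 + 49 = 98.
The tangent meets the radius at right angles, so tangent² = |PO|² − r² = 98 − 9 = 89.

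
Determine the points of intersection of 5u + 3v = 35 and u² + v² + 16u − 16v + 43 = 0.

(−2, 15) and (1, 10)

Substitute v = (35 − 5u)/3:
34u² + 34u − 68 = 0  ⟹  u² + u − 2 = 0
u = 1 or u = −2, giving (1, 10) and (−2, 15).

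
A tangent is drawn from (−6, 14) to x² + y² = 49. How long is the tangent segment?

√183

The centre is (0, 0) and r = 7. The square of the distance from P to the centre is 36 + 196 = 232.
The tangent meets the radius at right angles, so tangent² = |PO|² − r² = 232 − 49 = 183.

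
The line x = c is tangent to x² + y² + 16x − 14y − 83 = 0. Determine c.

For a tangent, require d(centre, line) = r = 14.
|1·(−8) + 0·7 − c| / √1 = 14
|c − (−8)| = 14, so c = 6 or c = −22.

c = −22 or c = 6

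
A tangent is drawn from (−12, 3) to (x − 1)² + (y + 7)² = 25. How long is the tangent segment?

The centre is (1, −7) and r = 5. The square of the distance from P to the centre is 169 + 100 = 269.
By the tangent–radius right angle, tangent length = √(|PO|² − r²) = √244 = 2√61.

2√61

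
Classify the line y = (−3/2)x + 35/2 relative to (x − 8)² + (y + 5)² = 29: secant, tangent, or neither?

d² = (3·8 + 2·(−5) − (35))²/13 = 441/13; r² = 29.
Since d² > r², the line lies outside the circle.

neither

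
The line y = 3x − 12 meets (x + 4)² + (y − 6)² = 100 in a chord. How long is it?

2√10

Express y = 3x − 12 and substitute into the circle:
10x² − 100x + 240 = 0  ⟹  x² − 10x + 24 = 0
x = 6 or x = 4, giving (6, 6) and (4, 0).
Chord length = distance between (6, 6) and (4, 0) = √40 = 2√10.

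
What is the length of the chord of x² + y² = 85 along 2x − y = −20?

2√5

Express y = 2x + 20 and substitute into the circle:
5x² + 80x + 315 = 0  ⟹  x² + 16x + 63 = 0
x = −7 or x = −9, giving (−7, 6) and (−9, 2).
|(−7, 6) − (−9, 2)| = √((2)² + (4)²) = 2√5.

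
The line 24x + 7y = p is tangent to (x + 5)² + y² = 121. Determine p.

Tangency holds when the distance from the centre (−5, 0) to the line equals the radius 11:
|24·(−5) + 7·0 − p| / √625 = 11
|p − (−120)| = 11·25, so p = 155 or p = −395.

p = −395 or p = 155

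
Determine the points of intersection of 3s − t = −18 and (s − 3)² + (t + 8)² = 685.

From the line, t = 3s + 18. Substituting:
10s² + 150s = 0  ⟹  s² + 15s = 0
s = 0 or s = −15, giving (0, 18) and (−15, −27).

(−15, −27) and (0, 18)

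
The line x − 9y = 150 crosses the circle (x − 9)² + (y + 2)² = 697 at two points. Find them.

(−12, −18) and (33, −13)

Express y = (−150 + x)/9 and substitute into the circle:
82x² − 1722x − 32472 = 0  ⟹  x² − 21x − 396 = 0
x = 33 or x = −12, giving (33, −13) and (−12, −18).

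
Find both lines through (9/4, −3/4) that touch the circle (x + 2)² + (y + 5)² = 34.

5x + 3y = 9 and 3x + 5y = 3

A line y − (−3/4) = m(x − (9/4)) is tangent when its distance from (−2, −5) is √34:
[m·(−17/4) − (−17/4)]² = 34(m² + 1)
15m² + 34m + 15 = 0, so m = −5/3 or m = −3/5.
With m = −5/3: 5x + 3y = 9. With m = −3/5: 3x + 5y = 3.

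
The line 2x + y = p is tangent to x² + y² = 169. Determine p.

Tangency holds when the distance from the centre (0, 0) to the line equals the radius 13:
|2·0 + 1·0 − p| / √5 = 13
|p| = 13√5.

p = ±13√5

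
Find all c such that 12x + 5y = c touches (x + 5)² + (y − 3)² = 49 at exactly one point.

For a tangent, require d(centre, line) = r = 7.
|12·(−5) + 5·3 − c| / √169 = 7
|c − (−45)| = 7·13, so c = 46 or c = −136.

c = −136 or c = 46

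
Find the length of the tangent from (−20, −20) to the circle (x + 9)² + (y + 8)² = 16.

Centre (−9, −8), r² = 16. |PO|² = (−11)² + (−12)² = 265.
Power of the point: PT² = |PO|² − r² = 249, so PT = √249.

√249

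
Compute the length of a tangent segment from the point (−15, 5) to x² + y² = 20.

√230

With centre O = (0, 0), |OP|² = 250 and r² = 20.
Power of the point: PT² = |PO|² − r² = 230, so PT = √230.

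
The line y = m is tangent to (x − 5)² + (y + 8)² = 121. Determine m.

m = −19 or m = 3

The line touches the circle iff its distance from (5, −8) is 11:
|0·5 + 1·(−8) − m| / √1 = 11
|m − (−8)| = 11, so m = 3 or m = −19.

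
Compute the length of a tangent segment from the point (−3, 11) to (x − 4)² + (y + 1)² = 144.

The centre is (4, −1) and r = 12. The square of the distance from P to the centre is 49 + 144 = 193.
The tangent meets the radius at right angles, so tangent² = |PO|² − r² = 193 − 144 = 49.

7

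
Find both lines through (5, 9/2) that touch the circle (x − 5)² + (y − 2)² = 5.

Let a tangent through (5, 9/2) have slope m. Its distance from (5, 2) must equal √5:
[m·(0) − (−5/2)]² = 5(m² + 1)
4m² − 1 = 0, so m = 1/2 or m = −1/2.
With m = 1/2: x − 2y = −4. With m = −1/2: x + 2y = 14.

x − 2y = −4 and x + 2y = 14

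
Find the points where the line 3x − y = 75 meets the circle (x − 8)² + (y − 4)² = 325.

Substitute y = 3x − 75:
10x² − 490x + 5980 = 0  ⟹  x² − 49x + 598 = 0
x = 26 or x = 23, giving (26, 3) and (23, −6).

(23, −6) and (26, 3)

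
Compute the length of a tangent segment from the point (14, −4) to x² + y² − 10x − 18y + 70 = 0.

With centre O = (5, 9), |OP|² = 250 and r² = 36.
The tangent meets the radius at right angles, so tangent² = |PO|² − r² = 250 − 36 = 214.

√214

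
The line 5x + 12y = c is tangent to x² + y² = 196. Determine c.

c = −182 or c = 182

The line touches the circle iff its distance from (0, 0) is 14:
|5·0 + 12·0 − c| / √169 = 14
|c| = 14·13, so c = 182 or c = −182.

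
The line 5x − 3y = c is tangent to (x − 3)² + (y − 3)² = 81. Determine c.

Tangency holds when the distance from the centre (3, 3) to the line equals the radius 9:
|5·3 − 3·3 − c| / √34 = 9
|c − (6)| = 9√34.

c = 6 ± 9√34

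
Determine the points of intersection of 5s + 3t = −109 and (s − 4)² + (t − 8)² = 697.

(−20, −3) and (−17, −8)

Express t = (−109 − 5s)/3 and substitute into the circle:
34s² + 1258s + 11560 = 0  ⟹  s² + 37s + 340 = 0
s = −17 or s = −20, giving (−17, −8) and (−20, −3).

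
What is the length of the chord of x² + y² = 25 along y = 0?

Express y = 0 and substitute into the circle:
x² − 25 = 0
x = 5 or x = −5, giving (5, 0) and (−5, 0).
|(5, 0) − (−5, 0)| = √((10)² + (0)²) = 10.

10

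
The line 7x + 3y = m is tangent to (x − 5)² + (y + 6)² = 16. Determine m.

m = 17 ± 4√58

For a tangent, require d(centre, line) = r = 4.
|7·5 + 3·(−6) − m| / √58 = 4
|m − (17)| = 4√58.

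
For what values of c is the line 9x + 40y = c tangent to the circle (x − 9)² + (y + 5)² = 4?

c = −201 or c = −37

For a tangent, require d(centre, line) = r = 2.
|9·9 + 40·(−5) − c| / √1681 = 2
|c − (−119)| = 2·41, so c = −37 or c = −201.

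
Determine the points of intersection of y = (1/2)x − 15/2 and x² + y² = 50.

From the line, y = (−15 + x)/2. Substituting:
5x² − 30x + 25 = 0  ⟹  x² − 6x + 5 = 0
x = 5 or x = 1, giving (5, −5) and (1, −7).

(1, −7) and (5, −5)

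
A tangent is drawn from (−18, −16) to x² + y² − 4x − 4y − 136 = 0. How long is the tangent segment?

2√145

The centre is (2, 2) and r = 12. The square of the distance from P to the centre is 400 + 324 = 724.
The tangent meets the radius at right angles, so tangent² = |PO|² − r² = 724 − 144 = 580.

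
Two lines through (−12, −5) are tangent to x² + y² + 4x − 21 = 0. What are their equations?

4x − 3y = −33 and y = −5

Write the tangent as mx − y + (−5 − m·(−12)) = 0 and set its distance from the centre to 5:
[m·(10) − (5)]² = 25(m² + 1)
3m² − 4m = 0, so m = 4/3 or m = 0.
With m = 4/3: 4x − 3y = −33. With m = 0: y = −5.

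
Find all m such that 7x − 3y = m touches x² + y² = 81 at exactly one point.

m = ±9√58

Tangency holds when the distance from the centre (0, 0) to the line equals the radius 9:
|7·0 − 3·0 − m| / √58 = 9
|m| = 9√58.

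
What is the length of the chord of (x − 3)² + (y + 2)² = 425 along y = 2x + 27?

12√5

Express y = 2x + 27 and substitute into the circle:
5x² + 110x + 425 = 0  ⟹  x² + 22x + 85 = 0
x = −5 or x = −17, giving (−5, 17) and (−17, −7).
Chord length = distance between (−5, 17) and (−17, −7) = √720 = 12√5.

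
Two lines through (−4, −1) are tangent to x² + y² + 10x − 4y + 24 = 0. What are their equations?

Let a tangent through (−4, −1) have slope m. Its distance from (−5, 2) must equal √5:
[m·(−1) − (3)]² = 5(m² + 1)
2m² − 3m − 2 = 0, so m = 2 or m = −1/2.
With m = 2: 2x − y = −7. With m = −1/2: x + 2y = −6.

2x − y = −7 and x + 2y = −6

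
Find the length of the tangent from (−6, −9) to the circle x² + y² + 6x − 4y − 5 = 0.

With centre O = (−3, 2), |OP|² = 130 and r² = 18.
By the tangent–radius right angle, tangent length = √(|PO|² − r²) = √112 = 4√7.

4√7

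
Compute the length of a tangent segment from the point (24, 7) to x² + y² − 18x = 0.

With centre O = (9, 0), |OP|² = 274 and r² = 81.
By the tangent–radius right angle, tangent length = √(|PO|² − r²) = √193.

√193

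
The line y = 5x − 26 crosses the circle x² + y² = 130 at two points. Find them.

From the line, y = 5x − 26. Substituting:
26x² − 260x + 546 = 0  ⟹  x² − 10x + 21 = 0
x = 7 or x = 3, giving (7, 9) and (3, −11).

(3, −11) and (7, 9)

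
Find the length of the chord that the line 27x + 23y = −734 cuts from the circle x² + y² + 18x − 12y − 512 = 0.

√1258

The distance from (−9, 6) to the line is 629/√1258, and r² = 629.
Chord = 2√(r² − d²) = 2·√(629/2) = √1258.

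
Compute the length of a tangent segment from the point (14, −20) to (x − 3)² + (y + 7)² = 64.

Centre (3, −7), r² = 64. |PO|² = (11)² + (−13)² = 290.
By the tangent–radius right angle, tangent length = √(|PO|² − r²) = √226.

√226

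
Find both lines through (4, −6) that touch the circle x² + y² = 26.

x + 5y = −26 and 5x − y = 26

Write the tangent as mx − y + (−6 − m·(4)) = 0 and set its distance from the centre to √26:
(−4m − (6))² = 26(m² + 1)
5m² − 24m − 5 = 0, so m = −1/5 or m = 5.
With m = −1/5: x + 5y = −26. With m = 5: 5x − y = 26.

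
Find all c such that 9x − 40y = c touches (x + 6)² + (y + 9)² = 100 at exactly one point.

For a tangent, require d(centre, line) = r = 10.
|9·(−6) − 40·(−9) − c| / √1681 = 10
|c − (306)| = 10·41, so c = 716 or c = −104.

c = −104 or c = 716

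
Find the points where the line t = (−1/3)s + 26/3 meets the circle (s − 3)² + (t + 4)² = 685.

(−16, 14) and (29, −1)

From the line, t = (26 − s)/3. Substituting:
10s² − 130s − 4640 = 0  ⟹  s² − 13s − 464 = 0
s = 29 or s = −16, giving (29, −1) and (−16, 14).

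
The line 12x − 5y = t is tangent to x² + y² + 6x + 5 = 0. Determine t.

The line touches the circle iff its distance from (−3, 0) is 2:
|12·(−3) − 5·0 − t| / √169 = 2
|t − (−36)| = 2·13, so t = −10 or t = −62.

t = −62 or t = −10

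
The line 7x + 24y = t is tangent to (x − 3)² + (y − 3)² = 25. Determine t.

Tangency holds when the distance from the centre (3, 3) to the line equals the radius 5:
|7·3 + 24·3 − t| / √625 = 5
|t − (93)| = 5·25, so t = 218 or t = −32.

t = −32 or t = 218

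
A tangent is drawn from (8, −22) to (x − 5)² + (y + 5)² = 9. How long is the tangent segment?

Centre (5, −5), r² = 9. |PO|² = (3)² + (−17)² = 298.
Power of the point: PT² = |PO|² − r² = 289, so PT = 17.

17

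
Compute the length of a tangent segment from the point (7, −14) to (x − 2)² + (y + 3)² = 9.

√137

Centre (2, −3), r² = 9. |PO|² = (5)² + (−11)² = 146.
The tangent meets the radius at right angles, so tangent² = |PO|² − r² = 146 − 9 = 137.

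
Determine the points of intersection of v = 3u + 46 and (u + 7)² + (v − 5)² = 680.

(−21, −17) and (−5, 31)

Express v = 3u + 46 and substitute into the circle:
10u² + 260u + 1050 = 0  ⟹  u² + 26u + 105 = 0
u = −5 or u = −21, giving (−5, 31) and (−21, −17).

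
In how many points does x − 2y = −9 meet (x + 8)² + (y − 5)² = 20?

Substituting the line into the circle gives 5x² + 62x + 177 = 0.
Δ = 3844 − 3540 = 304.
Two real roots: the line is a secant.

2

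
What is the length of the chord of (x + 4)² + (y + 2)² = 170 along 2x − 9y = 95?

Centre (−4, −2), r² = 170. Perpendicular distance d from centre to line = |−85| / √85 = 85/√85.
Half the chord is √(r² − d²) = √(85), so the full chord is 2√85.

2√85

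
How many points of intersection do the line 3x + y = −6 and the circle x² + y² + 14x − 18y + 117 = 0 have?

2

Substituting the line into the circle gives 10x² + 104x + 261 = 0.
Δ = 10816 − 10440 = 376.
Two real roots: the line is a secant.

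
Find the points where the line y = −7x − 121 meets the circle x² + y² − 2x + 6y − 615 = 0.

Express y = −7x − 121 and substitute into the circle:
50x² + 1650x + 13300 = 0  ⟹  x² + 33x + 266 = 0
x = −14 or x = −19, giving (−14, −23) and (−19, 12).

(−19, 12) and (−14, −23)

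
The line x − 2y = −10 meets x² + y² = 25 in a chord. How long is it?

2√5

Centre (0, 0), r² = 25. Perpendicular distance d from centre to line = |10| / √5 = 10/√5.
Chord = 2√(r² − d²) = 2·√(5) = 2√5.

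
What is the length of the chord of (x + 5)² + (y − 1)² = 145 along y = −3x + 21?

Centre (−5, 1), r² = 145. Perpendicular distance d from centre to line = |−35| / √10 = 35/√10.
Chord = 2√(r² − d²) = 2·√(45/2) = 3√10.

3√10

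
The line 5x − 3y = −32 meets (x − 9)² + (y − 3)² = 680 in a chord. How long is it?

The distance from (9, 3) to the line is 68/√34, and r² = 680.
Chord = 2√(r² − d²) = 2·√(544) = 8√34.

8√34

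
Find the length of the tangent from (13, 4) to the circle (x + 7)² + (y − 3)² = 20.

√381

Centre (−7, 3), r² = 20. |PO|² = (20)² + (1)² = 401.
The tangent meets the radius at right angles, so tangent² = |PO|² − r² = 401 − 20 = 381.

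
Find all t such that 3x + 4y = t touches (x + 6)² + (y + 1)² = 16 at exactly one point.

The line touches the circle iff its distance from (−6, −1) is 4:
|3·(−6) + 4·(−1) − t| / √25 = 4
|t − (−22)| = 4·5, so t = −2 or t = −42.

t = −42 or t = −2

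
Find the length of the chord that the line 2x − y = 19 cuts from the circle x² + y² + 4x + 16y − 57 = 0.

8√5

Express y = 2x − 19 and substitute into the circle:
5x² − 40x = 0  ⟹  x² − 8x = 0
x = 8 or x = 0, giving (8, −3) and (0, −19).
Chord length = distance between (8, −3) and (0, −19) = √320 = 8√5.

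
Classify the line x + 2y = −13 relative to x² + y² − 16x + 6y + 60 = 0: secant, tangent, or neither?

Centre (8, −3), r² = 13. Distance² from centre to line = (15)²/5 = 45.
Since d² > r², the line lies outside the circle.

neither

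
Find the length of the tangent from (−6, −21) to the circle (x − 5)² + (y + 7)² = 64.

Centre (5, −7), r² = 64. |PO|² = (−11)² + (−14)² = 317.
The tangent meets the radius at right angles, so tangent² = |PO|² − r² = 317 − 64 = 253.

√253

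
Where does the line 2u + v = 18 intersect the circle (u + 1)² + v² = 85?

Substitute v = −2u + 18:
5u² − 70u + 240 = 0  ⟹  u² − 14u + 48 = 0
u = 8 or u = 6, giving (8, 2) and (6, 6).

(6, 6) and (8, 2)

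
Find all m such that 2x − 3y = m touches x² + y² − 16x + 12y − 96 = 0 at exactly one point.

m = 34 ± 14√13

Tangency holds when the distance from the centre (8, −6) to the line equals the radius 14:
|2·8 − 3·(−6) − m| / √13 = 14
|m − (34)| = 14√13.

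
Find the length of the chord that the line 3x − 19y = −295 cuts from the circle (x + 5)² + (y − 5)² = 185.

√370

From the line, y = (295 + 3x)/19. Substituting:
370x² + 4810x − 17760 = 0  ⟹  x² + 13x − 48 = 0
x = 3 or x = −16, giving (3, 16) and (−16, 13).
Chord length = distance between (3, 16) and (−16, 13) = √370 = √370.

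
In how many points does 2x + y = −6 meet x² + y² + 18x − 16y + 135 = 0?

2

Substituting the line into the circle gives 5x² + 74x + 267 = 0.
Δ = 5476 − 5340 = 136.
Two real roots: the line is a secant.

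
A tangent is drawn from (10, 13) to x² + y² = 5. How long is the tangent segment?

2√66

Centre (0, 0), r² = 5. |PO|² = (10)² + (13)² = 269.
Power of the point: PT² = |PO|² − r² = 264, so PT = 2√66.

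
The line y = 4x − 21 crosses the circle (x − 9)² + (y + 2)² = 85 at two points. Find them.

(3, −9) and (7, 7)

From the line, y = 4x − 21. Substituting:
17x² − 170x + 357 = 0  ⟹  x² − 10x + 21 = 0
x = 7 or x = 3, giving (7, 7) and (3, −9).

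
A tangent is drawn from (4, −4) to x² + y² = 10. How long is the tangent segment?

√22

The centre is (0, 0) and r = √10. The square of the distance from P to the centre is 16 + 16 = 32.
Power of the point: PT² = |PO|² − r² = 22, so PT = √22.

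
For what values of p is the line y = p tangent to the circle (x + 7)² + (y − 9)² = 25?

p = 4 or p = 14

Tangency holds when the distance from the centre (−7, 9) to the line equals the radius 5:
|0·(−7) + 1·9 − p| / √1 = 5
|p − (9)| = 5, so p = 14 or p = 4.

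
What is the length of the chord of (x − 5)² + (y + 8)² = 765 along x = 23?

Centre (5, −8), r² = 765. Perpendicular distance d from centre to line = |−18| / √1 = 18.
Chord = 2√(r² − d²) = 2·√(441) = 42.

42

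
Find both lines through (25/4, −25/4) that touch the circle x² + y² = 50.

x − 7y = 50 and 7x − y = 50

Let a tangent through (25/4, −25/4) have slope m. Its distance from (0, 0) must equal 5√2:
[m·(−25/4) − (25/4)]² = 50(m² + 1)
7m² − 50m + 7 = 0, so m = 1/7 or m = 7.
With m = 1/7: x − 7y = 50. With m = 7: 7x − y = 50.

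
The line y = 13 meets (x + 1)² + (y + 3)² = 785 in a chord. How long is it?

The distance from (−1, −3) to the line is 16, and r² = 785.
Half the chord is √(r² − d²) = √(529), so the full chord is 46.

46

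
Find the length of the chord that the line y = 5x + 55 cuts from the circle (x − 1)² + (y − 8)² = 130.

Express y = 5x + 55 and substitute into the circle:
26x² + 468x + 2080 = 0  ⟹  x² + 18x + 80 = 0
x = −8 or x = −10, giving (−8, 15) and (−10, 5).
|(−8, 15) − (−10, 5)| = √((2)² + (10)²) = 2√26.

2√26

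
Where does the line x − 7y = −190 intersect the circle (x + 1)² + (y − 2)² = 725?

Express y = (190 + x)/7 and substitute into the circle:
50x² + 450x − 4500 = 0  ⟹  x² + 9x − 90 = 0
x = 6 or x = −15, giving (6, 28) and (−15, 25).

(−15, 25) and (6, 28)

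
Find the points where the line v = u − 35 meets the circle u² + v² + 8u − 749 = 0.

Express v = u − 35 and substitute into the circle:
2u² − 62u + 476 = 0  ⟹  u² − 31u + 238 = 0
u = 17 or u = 14, giving (17, −18) and (14, −21).

(14, −21) and (17, −18)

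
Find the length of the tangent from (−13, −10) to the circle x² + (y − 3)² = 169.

13

With centre O = (0, 3), |OP|² = 338 and r² = 169.
By the tangent–radius right angle, tangent length = √(|PO|² − r²) = √169 = 13.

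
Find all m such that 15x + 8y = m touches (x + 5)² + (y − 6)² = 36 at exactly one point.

For a tangent, require d(centre, line) = r = 6.
|15·(−5) + 8·6 − m| / √289 = 6
|m − (−27)| = 6·17, so m = 75 or m = −129.

m = −129 or m = 75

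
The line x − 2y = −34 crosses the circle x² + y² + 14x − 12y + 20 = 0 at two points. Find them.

(−14, 10) and (−6, 14)

Substitute y = (34 + x)/2:
5x² + 100x + 420 = 0  ⟹  x² + 20x + 84 = 0
x = −6 or x = −14, giving (−6, 14) and (−14, 10).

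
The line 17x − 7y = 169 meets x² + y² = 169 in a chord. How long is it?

Centre (0, 0), r² = 169. Perpendicular distance d from centre to line = |−169| / √338 = 169/√338.
Chord = 2√(r² − d²) = 2·√(169/2) = 13√2.

13√2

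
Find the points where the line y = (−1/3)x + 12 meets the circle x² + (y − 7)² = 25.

(0, 12) and (3, 11)

Substitute y = (36 − x)/3:
10x² − 30x = 0  ⟹  x² − 3x = 0
x = 3 or x = 0, giving (3, 11) and (0, 12).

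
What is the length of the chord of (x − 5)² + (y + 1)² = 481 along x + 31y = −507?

Centre (5, −1), r² = 481. Perpendicular distance d from centre to line = |481| / √962 = 481/√962.
Chord = 2√(r² − d²) = 2·√(481/2) = √962.

√962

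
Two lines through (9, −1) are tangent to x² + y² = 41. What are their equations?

4x − 5y = 41 and 5x + 4y = 41

A line y − (−1) = m(x − (9)) is tangent when its distance from (0, 0) is √41:
[m·(−9) − (1)]² = 41(m² + 1)
20m² + 9m − 20 = 0, so m = 4/5 or m = −5/4.
Through (9, −1) these give 4x − 5y = 41 and 5x + 4y = 41.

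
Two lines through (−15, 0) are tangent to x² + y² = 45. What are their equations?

x − 2y = −15 and x + 2y = −15

Write the tangent as mx − y + (0 − m·(−15)) = 0 and set its distance from the centre to 3√5:
[m·(15) − (0)]² = 45(m² + 1)
4m² − 1 = 0, so m = 1/2 or m = −1/2.
With m = 1/2: x − 2y = −15. With m = −1/2: x + 2y = −15.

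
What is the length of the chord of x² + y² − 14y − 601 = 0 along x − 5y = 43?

8√26

The distance from (0, 7) to the line is 78/√26, and r² = 650.
Chord = 2√(r² − d²) = 2·√(416) = 8√26.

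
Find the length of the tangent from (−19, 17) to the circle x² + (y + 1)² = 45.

8√10

The centre is (0, −1) and r = 3√5. The square of the distance from P to the centre is 361 + 324 = 685.
The tangent meets the radius at right angles, so tangent² = |PO|² − r² = 685 − 45 = 640.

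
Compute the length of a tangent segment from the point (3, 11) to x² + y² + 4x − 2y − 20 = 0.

Centre (−2, 1), r² = 25. |PO|² = (5)² + (10)² = 125.
By the tangent–radius right angle, tangent length = √(|PO|² − r²) = √100 = 10.

10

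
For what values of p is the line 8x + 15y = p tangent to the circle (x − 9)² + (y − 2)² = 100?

p = −68 or p = 272

Tangency holds when the distance from the centre (9, 2) to the line equals the radius 10:
|8·9 + 15·2 − p| / √289 = 10
|p − (102)| = 10·17, so p = 272 or p = −68.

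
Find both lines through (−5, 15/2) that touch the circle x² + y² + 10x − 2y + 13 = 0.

A line y − (15/2) = m(x − (−5)) is tangent when its distance from (−5, 1) is √13:
(0m − (−13/2))² = 13(m² + 1)
4m² − 9 = 0, so m = 3/2 or m = −3/2.
With m = 3/2: 3x − 2y = −30. With m = −3/2: 3x + 2y = 0.

3x − 2y = −30 and 3x + 2y = 0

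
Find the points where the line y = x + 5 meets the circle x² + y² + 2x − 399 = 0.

(−17, −12) and (11, 16)

From the line, y = x + 5. Substituting:
2x² + 12x − 374 = 0  ⟹  x² + 6x − 187 = 0
x = 11 or x = −17, giving (11, 16) and (−17, −12).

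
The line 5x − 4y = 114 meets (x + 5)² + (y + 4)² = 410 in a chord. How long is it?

2√41

Centre (−5, −4), r² = 410. Perpendicular distance d from centre to line = |−123| / √41 = 123/√41.
Chord = 2√(r² − d²) = 2·√(41) = 2√41.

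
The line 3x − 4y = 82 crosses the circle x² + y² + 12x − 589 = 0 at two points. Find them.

Express y = (−82 + 3x)/4 and substitute into the circle:
25x² − 300x − 2700 = 0  ⟹  x² − 12x − 108 = 0
x = 18 or x = −6, giving (18, −7) and (−6, −25).

(−6, −25) and (18, −7)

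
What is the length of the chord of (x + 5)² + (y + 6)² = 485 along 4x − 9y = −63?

4√97

Centre (−5, −6), r² = 485. Perpendicular distance d from centre to line = |97| / √97 = 97/√97.
Half the chord is √(r² − d²) = √(388), so the full chord is 4√97.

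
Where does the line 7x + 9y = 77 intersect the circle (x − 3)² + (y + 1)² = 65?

(2, 7) and (11, 0)

Substitute y = (77 − 7x)/9:
130x² − 1690x + 2860 = 0  ⟹  x² − 13x + 22 = 0
x = 11 or x = 2, giving (11, 0) and (2, 7).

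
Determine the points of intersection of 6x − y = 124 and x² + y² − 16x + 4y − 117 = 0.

Express y = 6x − 124 and substitute into the circle:
37x² − 1480x + 14763 = 0  ⟹  x² − 40x + 399 = 0
x = 21 or x = 19, giving (21, 2) and (19, −10).

(19, −10) and (21, 2)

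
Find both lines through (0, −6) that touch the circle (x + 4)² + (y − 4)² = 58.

3x + 7y = −42 and 7x − 3y = 18

Write the tangent as mx − y + (−6 − m·(0)) = 0 and set its distance from the centre to √58:
(−4m − (10))² = 58(m² + 1)
21m² − 40m − 21 = 0, so m = −3/7 or m = 7/3.
With m = −3/7: 3x + 7y = −42. With m = 7/3: 7x − 3y = 18.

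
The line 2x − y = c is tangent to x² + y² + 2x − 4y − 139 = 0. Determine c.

The line touches the circle iff its distance from (−1, 2) is 12:
|2·(−1) − 1·2 − c| / √5 = 12
|c − (−4)| = 12√5.

c = −4 ± 12√5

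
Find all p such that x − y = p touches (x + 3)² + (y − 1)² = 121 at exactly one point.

p = −4 ± 11√2

Tangency holds when the distance from the centre (−3, 1) to the line equals the radius 11:
|1·(−3) − 1·1 − p| / √2 = 11
|p − (−4)| = 11√2.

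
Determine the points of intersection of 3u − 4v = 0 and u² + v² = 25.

Express v = (3u)/4 and substitute into the circle:
25u² − 400 = 0  ⟹  u² − 16 = 0
u = 4 or u = −4, giving (4, 3) and (−4, −3).

(−4, −3) and (4, 3)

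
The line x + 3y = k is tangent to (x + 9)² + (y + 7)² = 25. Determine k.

k = −30 ± 5√10

The line touches the circle iff its distance from (−9, −7) is 5:
|1·(−9) + 3·(−7) − k| / √10 = 5
|k − (−30)| = 5√10.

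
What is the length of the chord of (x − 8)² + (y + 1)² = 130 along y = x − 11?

16√2

Substitute y = x − 11:
2x² − 36x + 34 = 0  ⟹  x² − 18x + 17 = 0
x = 17 or x = 1, giving (17, 6) and (1, −10).
Chord length = distance between (17, 6) and (1, −10) = √512 = 16√2.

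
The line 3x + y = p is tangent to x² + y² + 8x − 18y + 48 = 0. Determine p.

p = −3 ± 7√10

The line touches the circle iff its distance from (−4, 9) is 7:
|3·(−4) + 1·9 − p| / √10 = 7
|p − (−3)| = 7√10.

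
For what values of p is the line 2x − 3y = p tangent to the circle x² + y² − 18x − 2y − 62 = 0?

p = 15 ± 12√13

The line touches the circle iff its distance from (9, 1) is 12:
|2·9 − 3·1 − p| / √13 = 12
|p − (15)| = 12√13.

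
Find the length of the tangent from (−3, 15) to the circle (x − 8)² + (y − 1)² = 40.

√277

The centre is (8, 1) and r = 2√10. The square of the distance from P to the centre is 121 + 196 = 317.
By the tangent–radius right angle, tangent length = √(|PO|² − r²) = √277.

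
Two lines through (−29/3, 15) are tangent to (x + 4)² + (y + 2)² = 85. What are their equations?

9x − 2y = −117 and 6x + 7y = 47

A line y − (15) = m(x − (−29/3)) is tangent when its distance from (−4, −2) is √85:
(17/3m − (−17))² = 85(m² + 1)
14m² − 51m − 54 = 0, so m = 9/2 or m = −6/7.
With m = 9/2: 9x − 2y = −117. With m = −6/7: 6x + 7y = 47.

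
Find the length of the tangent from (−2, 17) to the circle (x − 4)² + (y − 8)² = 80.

√37

Centre (4, 8), r² = 80. |PO|² = (−6)² + (9)² = 117.
By the tangent–radius right angle, tangent length = √(|PO|² − r²) = √37.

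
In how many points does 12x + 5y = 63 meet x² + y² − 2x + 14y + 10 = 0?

Substituting the line into the circle gives 169x² − 2402x + 8629 = 0.
Discriminant = (−2402)² − 4·169·(8629) = −63600 < 0.
No real roots: the line does not meet the circle.

0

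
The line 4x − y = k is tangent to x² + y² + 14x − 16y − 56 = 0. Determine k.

k = −36 ± 13√17

The line touches the circle iff its distance from (−7, 8) is 13:
|4·(−7) − 1·8 − k| / √17 = 13
|k − (−36)| = 13√17.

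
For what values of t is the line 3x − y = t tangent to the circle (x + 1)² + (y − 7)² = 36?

t = −10 ± 6√10

The line touches the circle iff its distance from (−1, 7) is 6:
|3·(−1) − 1·7 − t| / √10 = 6
|t − (−10)| = 6√10.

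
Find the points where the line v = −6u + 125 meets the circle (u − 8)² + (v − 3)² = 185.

(19, 11) and (21, −1)

Substitute v = −6u + 125:
37u² − 1480u + 14763 = 0  ⟹  u² − 40u + 399 = 0
u = 21 or u = 19, giving (21, −1) and (19, 11).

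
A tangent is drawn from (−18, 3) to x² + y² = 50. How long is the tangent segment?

Centre (0, 0), r² = 50. |PO|² = (−18)² + (3)² = 333.
Power of the point: PT² = |PO|² − r² = 283, so PT = √283.

√283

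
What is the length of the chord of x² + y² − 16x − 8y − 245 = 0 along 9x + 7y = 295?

√130

Substitute y = (295 − 9x)/7:
130x² − 5590x + 58500 = 0  ⟹  x² − 43x + 450 = 0
x = 25 or x = 18, giving (25, 10) and (18, 19).
Chord length = distance between (25, 10) and (18, 19) = √130 = √130.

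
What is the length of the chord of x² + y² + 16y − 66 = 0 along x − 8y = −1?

2√65

From the line, y = (1 + x)/8. Substituting:
65x² + 130x − 4095 = 0  ⟹  x² + 2x − 63 = 0
x = 7 or x = −9, giving (7, 1) and (−9, −1).
Chord length = distance between (7, 1) and (−9, −1) = √260 = 2√65.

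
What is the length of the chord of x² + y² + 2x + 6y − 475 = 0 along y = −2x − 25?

Substitute y = −2x − 25:
5x² + 90x = 0  ⟹  x² + 18x = 0
x = 0 or x = −18, giving (0, −25) and (−18, 11).
Chord length = distance between (0, −25) and (−18, 11) = √1620 = 18√5.

18√5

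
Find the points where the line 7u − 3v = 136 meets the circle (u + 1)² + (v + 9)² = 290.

(10, −22) and (16, −8)

From the line, v = (−136 + 7u)/3. Substituting:
58u² − 1508u + 9280 = 0  ⟹  u² − 26u + 160 = 0
u = 16 or u = 10, giving (16, −8) and (10, −22).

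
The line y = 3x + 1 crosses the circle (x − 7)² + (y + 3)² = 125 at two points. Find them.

(−3, −8) and (2, 7)

From the line, y = 3x + 1. Substituting:
10x² + 10x − 60 = 0  ⟹  x² + x − 6 = 0
x = 2 or x = −3, giving (2, 7) and (−3, −8).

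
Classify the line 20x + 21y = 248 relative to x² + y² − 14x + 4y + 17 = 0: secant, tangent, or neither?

secant

d² = (20·7 + 21·(−2) − (248))²/841 = 22500/841; r² = 36.
Since d² < r², the line cuts the circle twice.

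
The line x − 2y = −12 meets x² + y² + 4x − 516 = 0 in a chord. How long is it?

The distance from (−2, 0) to the line is 10/√5, and r² = 520.
Half the chord is √(r² − d²) = √(500), so the full chord is 20√5.

20√5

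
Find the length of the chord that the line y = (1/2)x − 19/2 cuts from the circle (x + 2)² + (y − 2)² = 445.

16√5

From the line, y = (−19 + x)/2. Substituting:
5x² − 30x − 1235 = 0  ⟹  x² − 6x − 247 = 0
x = 19 or x = −13, giving (19, 0) and (−13, −16).
|(19, 0) − (−13, −16)| = √((32)² + (16)²) = 16√5.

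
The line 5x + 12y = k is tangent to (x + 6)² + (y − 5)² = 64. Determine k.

k = −74 or k = 134

Tangency holds when the distance from the centre (−6, 5) to the line equals the radius 8:
|5·(−6) + 12·5 − k| / √169 = 8
|k − (30)| = 8·13, so k = 134 or k = −74.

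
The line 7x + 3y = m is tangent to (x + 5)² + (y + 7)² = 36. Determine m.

m = −56 ± 6√58

The line touches the circle iff its distance from (−5, −7) is 6:
|7·(−5) + 3·(−7) − m| / √58 = 6
|m − (−56)| = 6√58.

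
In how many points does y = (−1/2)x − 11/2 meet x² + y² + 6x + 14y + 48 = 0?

Substituting the line into the circle gives 5x² + 18x + 5 = 0.
Δ = 324 − 100 = 224.
Two real roots: the line is a secant.

2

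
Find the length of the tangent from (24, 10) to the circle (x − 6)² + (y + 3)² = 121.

2√93

With centre O = (6, −3), |OP|² = 493 and r² = 121.
The tangent meets the radius at right angles, so tangent² = |PO|² − r² = 493 − 121 = 372.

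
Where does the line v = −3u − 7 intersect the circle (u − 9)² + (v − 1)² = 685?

(−9, 20) and (6, −25)

Substitute v = −3u − 7:
10u² + 30u − 540 = 0  ⟹  u² + 3u − 54 = 0
u = 6 or u = −9, giving (6, −25) and (−9, 20).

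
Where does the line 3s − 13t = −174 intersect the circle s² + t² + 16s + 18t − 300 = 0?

From the line, t = (174 + 3s)/13. Substituting:
178s² + 4450s + 20292 = 0  ⟹  s² + 25s + 114 = 0
s = −6 or s = −19, giving (−6, 12) and (−19, 9).

(−19, 9) and (−6, 12)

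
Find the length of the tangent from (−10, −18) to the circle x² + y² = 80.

2√86

The centre is (0, 0) and r = 4√5. The square of the distance from P to the centre is 100 + 324 = 424.
By the tangent–radius right angle, tangent length = √(|PO|² − r²) = √344 = 2√86.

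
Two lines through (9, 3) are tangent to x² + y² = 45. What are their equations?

2x − y = 15 and x + 2y = 15

Let a tangent through (9, 3) have slope m. Its distance from (0, 0) must equal 3√5:
[m·(−9) − (−3)]² = 45(m² + 1)
2m² − 3m − 2 = 0, so m = 2 or m = −1/2.
Through (9, 3) these give 2x − y = 15 and x + 2y = 15.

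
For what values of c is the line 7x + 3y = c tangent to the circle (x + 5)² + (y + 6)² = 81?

For a tangent, require d(centre, line) = r = 9.
|7·(−5) + 3·(−6) − c| / √58 = 9
|c − (−53)| = 9√58.

c = −53 ± 9√58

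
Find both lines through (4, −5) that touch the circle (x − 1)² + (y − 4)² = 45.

x + 2y = −6 and 2x − y = 13

Write the tangent as mx − y + (−5 − m·(4)) = 0 and set its distance from the centre to 3√5:
[m·(−3) − (9)]² = 45(m² + 1)
2m² − 3m − 2 = 0, so m = −1/2 or m = 2.
With m = −1/2: x + 2y = −6. With m = 2: 2x − y = 13.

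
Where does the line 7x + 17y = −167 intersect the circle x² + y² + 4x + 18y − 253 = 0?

(−19, −2) and (15, −16)

Express y = (−167 − 7x)/17 and substitute into the circle:
338x² + 1352x − 96330 = 0  ⟹  x² + 4x − 285 = 0
x = 15 or x = −19, giving (15, −16) and (−19, −2).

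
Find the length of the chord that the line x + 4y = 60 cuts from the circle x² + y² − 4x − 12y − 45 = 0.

The distance from (2, 6) to the line is 34/√17, and r² = 85.
Chord = 2√(r² − d²) = 2·√(17) = 2√17.

2√17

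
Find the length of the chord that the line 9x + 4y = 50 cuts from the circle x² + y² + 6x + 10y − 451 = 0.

4√97

Express y = (50 − 9x)/4 and substitute into the circle:
97x² − 1164x − 2716 = 0  ⟹  x² − 12x − 28 = 0
x = 14 or x = −2, giving (14, −19) and (−2, 17).
|(14, −19) − (−2, 17)| = √((16)² + (−36)²) = 4√97.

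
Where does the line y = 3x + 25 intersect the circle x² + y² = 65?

From the line, y = 3x + 25. Substituting:
10x² + 150x + 560 = 0  ⟹  x² + 15x + 56 = 0
x = −7 or x = −8, giving (−7, 4) and (−8, 1).

(−8, 1) and (−7, 4)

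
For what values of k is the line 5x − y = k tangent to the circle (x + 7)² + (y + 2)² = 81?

For a tangent, require d(centre, line) = r = 9.
|5·(−7) − 1·(−2) − k| / √26 = 9
|k − (−33)| = 9√26.

k = −33 ± 9√26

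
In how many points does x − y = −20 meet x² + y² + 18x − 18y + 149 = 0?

2

d² = (1·(−9) − 1·9 − (−20))²/2 = 2; r² = 13.
Since d² < r², the line cuts the circle twice.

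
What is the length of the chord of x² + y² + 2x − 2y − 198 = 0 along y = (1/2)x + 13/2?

From the line, y = (13 + x)/2. Substituting:
5x² + 30x − 675 = 0  ⟹  x² + 6x − 135 = 0
x = 9 or x = −15, giving (9, 11) and (−15, −1).
|(9, 11) − (−15, −1)| = √((24)² + (12)²) = 12√5.

12√5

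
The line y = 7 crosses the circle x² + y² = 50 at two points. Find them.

(−1, 7) and (1, 7)

Express y = 7 and substitute into the circle:
x² − 1 = 0
x = 1 or x = −1, giving (1, 7) and (−1, 7).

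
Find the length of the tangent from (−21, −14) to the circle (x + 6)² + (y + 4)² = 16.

The centre is (−6, −4) and r = 4. The square of the distance from P to the centre is 225 + 100 = 325.
By the tangent–radius right angle, tangent length = √(|PO|² − r²) = √309.

√309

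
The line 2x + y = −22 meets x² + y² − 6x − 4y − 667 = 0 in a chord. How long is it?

Substitute y = −2x − 22:
5x² + 90x − 95 = 0  ⟹  x² + 18x − 19 = 0
x = 1 or x = −19, giving (1, −24) and (−19, 16).
Chord length = distance between (1, −24) and (−19, 16) = √2000 = 20√5.

20√5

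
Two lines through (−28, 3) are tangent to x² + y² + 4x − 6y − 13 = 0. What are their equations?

Let a tangent through (−28, 3) have slope m. Its distance from (−2, 3) must equal √26:
(26m − (0))² = 26(m² + 1)
25m² − 1 = 0, so m = 1/5 or m = −1/5.
Through (−28, 3) these give x − 5y = −43 and x + 5y = −13.

x − 5y = −43 and x + 5y = −13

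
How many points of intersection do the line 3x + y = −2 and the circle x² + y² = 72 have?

2

d² = (3·0 + 1·0 − (−2))²/10 = 2/5; r² = 72.
Since d² < r², the line cuts the circle twice.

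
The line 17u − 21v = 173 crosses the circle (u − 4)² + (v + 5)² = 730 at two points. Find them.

(−17, −22) and (25, 12)

Express v = (−173 + 17u)/21 and substitute into the circle:
730u² − 5840u − 310250 = 0  ⟹  u² − 8u − 425 = 0
u = 25 or u = −17, giving (25, 12) and (−17, −22).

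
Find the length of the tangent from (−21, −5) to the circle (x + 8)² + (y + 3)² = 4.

The centre is (−8, −3) and r = 2. The square of the distance from P to the centre is 169 + 4 = 173.
Power of the point: PT² = |PO|² − r² = 169, so PT = 13.

13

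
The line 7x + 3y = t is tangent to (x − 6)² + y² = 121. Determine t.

t = 42 ± 11√58

The line touches the circle iff its distance from (6, 0) is 11:
|7·6 + 3·0 − t| / √58 = 11
|t − (42)| = 11√58.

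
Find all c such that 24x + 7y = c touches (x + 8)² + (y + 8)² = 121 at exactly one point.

Tangency holds when the distance from the centre (−8, −8) to the line equals the radius 11:
|24·(−8) + 7·(−8) − c| / √625 = 11
|c − (−248)| = 11·25, so c = 27 or c = −523.

c = −523 or c = 27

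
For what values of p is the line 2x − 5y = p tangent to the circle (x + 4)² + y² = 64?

p = −8 ± 8√29

The line touches the circle iff its distance from (−4, 0) is 8:
|2·(−4) − 5·0 − p| / √29 = 8
|p − (−8)| = 8√29.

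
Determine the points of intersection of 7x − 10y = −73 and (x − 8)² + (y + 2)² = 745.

From the line, y = (73 + 7x)/10. Substituting:
149x² − 298x − 59451 = 0  ⟹  x² − 2x − 399 = 0
x = 21 or x = −19, giving (21, 22) and (−19, −6).

(−19, −6) and (21, 22)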